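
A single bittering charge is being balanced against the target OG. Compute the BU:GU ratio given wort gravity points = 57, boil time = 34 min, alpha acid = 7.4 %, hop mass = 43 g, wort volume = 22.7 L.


U = 1.65·0.000125^(GP/1000)·(1−e^(−0.04t))/4.15;  IBU = (α/100)·m·U·1000/V;  BU:GU = IBU/GP
U = 1.65·0.000125^(57/1000)·(1−e^(−0.04·34))/4.15 = 0.1771
IBU = (7.4/100)·43·0.1771·1000/22.7 = 24.8211
BU:GU = 24.8211/57

0.4355


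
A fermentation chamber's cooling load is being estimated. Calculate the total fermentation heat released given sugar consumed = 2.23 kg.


Q = m_sugar · 590 kJ/kg
Q = 2.23 · 590

1315.7000 kJ


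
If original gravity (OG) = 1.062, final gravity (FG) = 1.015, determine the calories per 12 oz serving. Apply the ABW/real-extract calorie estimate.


ABW = (OG−FG)·131.25·0.79/FG;  °P = 259 − 259/SG (for OG→OE and FG→AE);  RE = 0.1808·OE + 0.8192·AE;  Cal = (6.9·ABW + 4·(RE−0.1))·FG·3.55
ABW = (1.062 − 1.015)·131.25·0.79/1.015 = 4.8013
OE = 259 − 259/1.062 = 15.1205 °P
AE = 259 − 259/1.015 = 3.8276 °P
RE = 0.1808·15.1205 + 0.8192·3.8276 = 5.8693 °P
Cal = (6.9·4.8013 + 4·(5.8693−0.1))·1.015·3.55

202.5254 kcal


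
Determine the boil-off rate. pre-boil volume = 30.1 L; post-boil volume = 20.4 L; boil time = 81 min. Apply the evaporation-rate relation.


rate = (V_pre − V_post) / (t_min/60)
rate = (30.1 − 20.4) / (81/60)

7.1852 L/hr


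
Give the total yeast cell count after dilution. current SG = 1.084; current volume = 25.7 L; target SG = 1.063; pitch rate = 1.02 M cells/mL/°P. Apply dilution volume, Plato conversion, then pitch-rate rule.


V_w = V·((SG_c−1)/(SG_t−1)−1);  °P = 259 − 259/SG_t;  cells = rate·(V+V_w)·°P
V_w = 25.7·((1.084−1)/(1.063−1)−1) = 8.5667
V_final = 25.7 + 8.5667 = 34.2667
°P = 259 − 259/1.063 = 15.3500
cells = 1.02·34.2667·15.3500

536.5116 billion cells


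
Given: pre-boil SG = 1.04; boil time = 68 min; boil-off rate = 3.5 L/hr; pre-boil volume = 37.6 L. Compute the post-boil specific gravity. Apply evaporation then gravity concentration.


V_post = V_pre − rate·(t/60);  SG_post = 1 + (SG_pre−1)·V_pre/V_post
V_post = 37.6 − 3.5·(68/60) = 33.6333
SG_post = 1 + (1.04 − 1)·37.6/33.6333

1.0447


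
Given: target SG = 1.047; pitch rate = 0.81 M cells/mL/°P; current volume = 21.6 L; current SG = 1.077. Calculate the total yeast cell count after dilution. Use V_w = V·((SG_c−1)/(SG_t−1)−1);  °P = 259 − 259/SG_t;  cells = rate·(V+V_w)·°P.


V_w = 21.6·((1.077−1)/(1.047−1)−1) = 13.7872
V_final = 21.6 + 13.7872 = 35.3872
°P = 259 − 259/1.047 = 11.6266
cells = 0.81·35.3872·11.6266

333.2595 billion cells


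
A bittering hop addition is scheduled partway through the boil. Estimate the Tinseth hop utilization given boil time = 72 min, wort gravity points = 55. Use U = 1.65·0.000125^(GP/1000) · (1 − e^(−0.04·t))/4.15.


bigness = 1.65·0.000125^(55/1000) = 1.0065
boil_factor = (1 − e^(−0.04·72))/4.15 = 0.2274
U = 1.0065 · 0.2274

0.2289


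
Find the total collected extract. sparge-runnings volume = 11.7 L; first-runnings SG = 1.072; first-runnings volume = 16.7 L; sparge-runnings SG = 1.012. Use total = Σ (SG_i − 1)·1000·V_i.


first = (1.072 − 1)·1000·16.7 = 1202.4000
sparge = (1.012 − 1)·1000·11.7 = 140.4000
total = 1202.4000 + 140.4000

1342.8000 gravity·L


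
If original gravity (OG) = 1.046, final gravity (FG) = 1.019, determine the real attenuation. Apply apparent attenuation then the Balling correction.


AA = (OG−FG)/(OG−1)·100;  RA = AA·0.8192
AA = (1.046 − 1.019)/(1.046 − 1)·100 = 58.6957
RA = 58.6957·0.8192

48.0835 %


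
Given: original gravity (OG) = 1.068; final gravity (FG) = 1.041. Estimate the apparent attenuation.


AA = (OG − FG)/(OG − 1) · 100
AA = (1.068 − 1.041)/(1.068 − 1) · 100

39.7059 %


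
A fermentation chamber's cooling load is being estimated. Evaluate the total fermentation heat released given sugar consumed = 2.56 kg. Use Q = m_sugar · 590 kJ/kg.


Q = 2.56 · 590

1510.4000 kJ


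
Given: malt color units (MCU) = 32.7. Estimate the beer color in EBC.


SRM = 1.4922·MCU^0.6859;  EBC = SRM·1.97
SRM = 1.4922·32.7^0.6859 = 16.3176
EBC = 16.3176·1.97

32.1456 EBC


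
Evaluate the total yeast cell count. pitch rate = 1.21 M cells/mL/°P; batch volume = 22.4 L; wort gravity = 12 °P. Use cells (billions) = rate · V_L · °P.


cells = 1.21 · 22.4 · 12

325.2480 billion cells


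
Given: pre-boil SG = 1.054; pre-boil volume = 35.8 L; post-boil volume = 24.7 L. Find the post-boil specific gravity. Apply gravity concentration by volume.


SG_post = 1 + (SG_pre − 1)·V_pre/V_post
pts_pre = (1.054 − 1)·1000 = 54.0000
pts_post = 54.0000·35.8/24.7 = 78.2672
SG_post = 1 + 78.2672/1000

1.0783


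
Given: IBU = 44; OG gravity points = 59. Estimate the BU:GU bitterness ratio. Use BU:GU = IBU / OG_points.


BU:GU = 44 / 59

0.7458


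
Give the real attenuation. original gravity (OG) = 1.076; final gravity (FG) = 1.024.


AA = (OG−FG)/(OG−1)·100;  RA = AA·0.8192
AA = (1.076 − 1.024)/(1.076 − 1)·100 = 68.4211
RA = 68.4211·0.8192

56.0505 %


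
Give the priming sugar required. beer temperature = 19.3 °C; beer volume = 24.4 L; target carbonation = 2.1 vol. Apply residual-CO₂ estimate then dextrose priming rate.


residual = 14.695·(0.01821 + 0.09011·e^(−0.04·T));  sugar = (target − residual)·4.0·V
residual = 14.695·(0.01821 + 0.09011·e^(−0.04·19.3)) = 0.8795
sugar = (2.1 − 0.8795)·4.0·24.4

119.1230 g


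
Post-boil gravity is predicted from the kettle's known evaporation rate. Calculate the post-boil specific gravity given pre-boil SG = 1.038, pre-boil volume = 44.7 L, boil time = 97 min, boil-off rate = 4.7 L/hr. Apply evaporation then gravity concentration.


V_post = V_pre − rate·(t/60);  SG_post = 1 + (SG_pre−1)·V_pre/V_post
V_post = 44.7 − 4.7·(97/60) = 37.1017
SG_post = 1 + (1.038 − 1)·44.7/37.1017

1.0458


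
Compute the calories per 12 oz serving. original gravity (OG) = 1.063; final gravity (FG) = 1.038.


ABW = (OG−FG)·131.25·0.79/FG;  °P = 259 − 259/SG (for OG→OE and FG→AE);  RE = 0.1808·OE + 0.8192·AE;  Cal = (6.9·ABW + 4·(RE−0.1))·FG·3.55
ABW = (1.063 − 1.038)·131.25·0.79/1.038 = 2.4973
OE = 259 − 259/1.063 = 15.3500 °P
AE = 259 − 259/1.038 = 9.4817 °P
RE = 0.1808·15.3500 + 0.8192·9.4817 = 10.5427 °P
Cal = (6.9·2.4973 + 4·(10.5427−0.1))·1.038·3.55

217.4165 kcal


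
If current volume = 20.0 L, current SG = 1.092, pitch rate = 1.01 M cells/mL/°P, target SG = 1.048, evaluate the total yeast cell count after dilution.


V_w = V·((SG_c−1)/(SG_t−1)−1);  °P = 259 − 259/SG_t;  cells = rate·(V+V_w)·°P
V_w = 20.0·((1.092−1)/(1.048−1)−1) = 18.3333
V_final = 20.0 + 18.3333 = 38.3333
°P = 259 − 259/1.048 = 11.8626
cells = 1.01·38.3333·11.8626

459.2802 billion cells


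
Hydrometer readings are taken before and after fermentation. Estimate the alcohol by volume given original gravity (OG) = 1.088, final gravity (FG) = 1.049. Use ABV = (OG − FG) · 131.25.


ABV = (1.088 − 1.049) · 131.25

5.1188 % ABV


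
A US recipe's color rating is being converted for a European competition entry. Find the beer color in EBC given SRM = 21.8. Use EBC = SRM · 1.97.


EBC = 21.8 · 1.97

42.9460 EBC


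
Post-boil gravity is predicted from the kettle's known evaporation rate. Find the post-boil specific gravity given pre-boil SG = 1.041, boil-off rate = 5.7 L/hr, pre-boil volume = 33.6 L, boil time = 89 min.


V_post = V_pre − rate·(t/60);  SG_post = 1 + (SG_pre−1)·V_pre/V_post
V_post = 33.6 − 5.7·(89/60) = 25.1450
SG_post = 1 + (1.041 − 1)·33.6/25.1450

1.0548


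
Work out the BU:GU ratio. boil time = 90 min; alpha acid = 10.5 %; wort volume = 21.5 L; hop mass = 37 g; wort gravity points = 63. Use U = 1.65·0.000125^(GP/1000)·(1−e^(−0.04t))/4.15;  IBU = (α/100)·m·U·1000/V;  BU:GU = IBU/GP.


U = 1.65·0.000125^(63/1000)·(1−e^(−0.04·90))/4.15 = 0.2195
IBU = (10.5/100)·37·0.2195·1000/21.5 = 39.6700
BU:GU = 39.6700/63

0.6297


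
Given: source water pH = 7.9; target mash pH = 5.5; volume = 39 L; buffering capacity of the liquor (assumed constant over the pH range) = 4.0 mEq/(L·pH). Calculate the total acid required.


acid = buffering capacity · (pH_source − pH_target) · V
acid = 4.0 · (7.9 − 5.5) · 39

374.4000 mEq


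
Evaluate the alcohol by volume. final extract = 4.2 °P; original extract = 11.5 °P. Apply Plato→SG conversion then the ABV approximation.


SG = 259/(259 − P);  ABV = (OG − FG)·131.25
OG = 259/(259 − 11.5) = 1.0465
FG = 259/(259 − 4.2) = 1.0165
ABV = (1.0465 − 1.0165)·131.25

3.9350 % ABV


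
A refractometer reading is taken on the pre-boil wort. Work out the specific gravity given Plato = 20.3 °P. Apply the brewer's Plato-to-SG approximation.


SG = 259/(259 − P)
SG = 259/(259 − 20.3)

1.0850


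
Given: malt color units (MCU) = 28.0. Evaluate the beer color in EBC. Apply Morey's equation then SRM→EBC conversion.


SRM = 1.4922·MCU^0.6859;  EBC = SRM·1.97
SRM = 1.4922·28.0^0.6859 = 14.6701
EBC = 14.6701·1.97

28.9001 EBC


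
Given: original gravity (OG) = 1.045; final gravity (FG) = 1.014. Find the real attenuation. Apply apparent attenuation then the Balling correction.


AA = (OG−FG)/(OG−1)·100;  RA = AA·0.8192
AA = (1.045 − 1.014)/(1.045 − 1)·100 = 68.8889
RA = 68.8889·0.8192

56.4338 %


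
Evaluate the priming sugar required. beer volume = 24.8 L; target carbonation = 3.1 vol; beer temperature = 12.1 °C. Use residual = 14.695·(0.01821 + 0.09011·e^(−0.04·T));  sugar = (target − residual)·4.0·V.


residual = 14.695·(0.01821 + 0.09011·e^(−0.04·12.1)) = 1.0837
sugar = (3.1 − 1.0837)·4.0·24.8

200.0172 g


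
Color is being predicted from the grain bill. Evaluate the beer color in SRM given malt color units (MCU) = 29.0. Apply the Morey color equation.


SRM = 1.4922 · MCU^0.6859
SRM = 1.4922 · 29.0^0.6859

15.0275 SRM


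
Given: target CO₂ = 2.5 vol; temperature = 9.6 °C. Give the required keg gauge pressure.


psi = vols/(0.01821 + 0.09011·e^(−0.04·T)) − 14.695
psi = 2.5/(0.01821 + 0.09011·e^(−0.04·9.6)) − 14.695

16.7173 psi


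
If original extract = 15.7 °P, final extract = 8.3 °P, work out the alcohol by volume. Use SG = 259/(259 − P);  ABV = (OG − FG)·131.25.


OG = 259/(259 − 15.7) = 1.0645
FG = 259/(259 − 8.3) = 1.0331
ABV = (1.0645 − 1.0331)·131.25

4.1241 % ABV


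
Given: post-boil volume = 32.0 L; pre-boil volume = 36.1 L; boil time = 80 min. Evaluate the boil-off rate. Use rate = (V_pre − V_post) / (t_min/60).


rate = (36.1 − 32.0) / (80/60)

3.0750 L/hr


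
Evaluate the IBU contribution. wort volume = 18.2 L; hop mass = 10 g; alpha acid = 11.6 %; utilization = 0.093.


IBU = (α/100)·mass·U·1000 / V
IBU = (11.6/100)·10·0.093·1000 / 18.2

5.9275 IBU


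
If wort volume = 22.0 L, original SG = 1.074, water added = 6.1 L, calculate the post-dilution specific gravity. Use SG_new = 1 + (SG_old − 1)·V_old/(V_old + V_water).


pts = (1.074 − 1)·1000·22.0/(22.0 + 6.1) = 57.9359
SG_new = 1 + 57.9359/1000

1.0579


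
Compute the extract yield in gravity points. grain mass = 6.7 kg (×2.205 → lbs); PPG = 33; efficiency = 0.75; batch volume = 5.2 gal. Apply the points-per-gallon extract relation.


points = lbs × PPG × eff / vol
lbs = 6.7 × 2.205 = 14.7735
points = 14.7735 × 33 × 0.75 / 5.2

70.3162 points


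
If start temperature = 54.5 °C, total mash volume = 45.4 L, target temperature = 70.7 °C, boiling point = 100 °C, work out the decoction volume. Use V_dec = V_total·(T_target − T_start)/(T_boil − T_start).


V_dec = 45.4·(70.7 − 54.5)/(100 − 54.5)

16.1644 L


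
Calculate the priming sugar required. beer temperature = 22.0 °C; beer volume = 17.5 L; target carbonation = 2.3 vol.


residual = 14.695·(0.01821 + 0.09011·e^(−0.04·T));  sugar = (target − residual)·4.0·V
residual = 14.695·(0.01821 + 0.09011·e^(−0.04·22.0)) = 0.8168
sugar = (2.3 − 0.8168)·4.0·17.5

103.8214 g


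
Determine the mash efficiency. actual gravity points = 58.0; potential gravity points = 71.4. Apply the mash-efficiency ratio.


efficiency = actual / potential × 100
efficiency = 58.0 / 71.4 × 100

81.2325 %


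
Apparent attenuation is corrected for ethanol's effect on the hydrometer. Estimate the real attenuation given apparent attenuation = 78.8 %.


RA = AA · 0.8192
RA = 78.8 · 0.8192

64.5530 %


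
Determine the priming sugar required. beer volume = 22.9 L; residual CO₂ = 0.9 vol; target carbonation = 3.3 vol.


sugar = (target − residual)·4.0·V
sugar = (3.3 − 0.9)·4.0·22.9

219.8400 g


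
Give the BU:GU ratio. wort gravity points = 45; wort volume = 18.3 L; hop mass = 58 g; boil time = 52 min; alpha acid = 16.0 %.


U = 1.65·0.000125^(GP/1000)·(1−e^(−0.04t))/4.15;  IBU = (α/100)·m·U·1000/V;  BU:GU = IBU/GP
U = 1.65·0.000125^(45/1000)·(1−e^(−0.04·52))/4.15 = 0.2322
IBU = (16.0/100)·58·0.2322·1000/18.3 = 117.7433
BU:GU = 117.7433/45

2.6165


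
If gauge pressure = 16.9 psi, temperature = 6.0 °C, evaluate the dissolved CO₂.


vols = (P + 14.695)·(0.01821 + 0.09011·e^(−0.04·T))
vols = (16.9 + 14.695)·(0.01821 + 0.09011·e^(−0.04·6.0))

2.8149 volumes


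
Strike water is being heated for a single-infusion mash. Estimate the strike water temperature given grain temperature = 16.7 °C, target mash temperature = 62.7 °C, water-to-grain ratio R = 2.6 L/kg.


T_strike = (0.41/R)·(T_mash − T_grain) + T_mash
T_strike = (0.41/2.6)·(62.7 − 16.7) + 62.7

69.9538 °C


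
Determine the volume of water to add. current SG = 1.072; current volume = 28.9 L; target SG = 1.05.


V_water = V·((SG_curr − 1)/(SG_target − 1) − 1)
V_water = 28.9·((1.072 − 1)/(1.05 − 1) − 1)

12.7160 L


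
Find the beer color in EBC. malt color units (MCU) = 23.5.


SRM = 1.4922·MCU^0.6859;  EBC = SRM·1.97
SRM = 1.4922·23.5^0.6859 = 13.0090
EBC = 13.0090·1.97

25.6276 EBC


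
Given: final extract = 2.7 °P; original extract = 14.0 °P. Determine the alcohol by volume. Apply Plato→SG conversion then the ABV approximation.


SG = 259/(259 − P);  ABV = (OG − FG)·131.25
OG = 259/(259 − 14.0) = 1.0571
FG = 259/(259 − 2.7) = 1.0105
ABV = (1.0571 − 1.0105)·131.25

6.1173 % ABV


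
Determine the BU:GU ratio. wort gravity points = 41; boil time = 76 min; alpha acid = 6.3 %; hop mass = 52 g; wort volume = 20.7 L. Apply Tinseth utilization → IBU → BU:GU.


U = 1.65·0.000125^(GP/1000)·(1−e^(−0.04t))/4.15;  IBU = (α/100)·m·U·1000/V;  BU:GU = IBU/GP
U = 1.65·0.000125^(41/1000)·(1−e^(−0.04·76))/4.15 = 0.2619
IBU = (6.3/100)·52·0.2619·1000/20.7 = 41.4472
BU:GU = 41.4472/41

1.0109


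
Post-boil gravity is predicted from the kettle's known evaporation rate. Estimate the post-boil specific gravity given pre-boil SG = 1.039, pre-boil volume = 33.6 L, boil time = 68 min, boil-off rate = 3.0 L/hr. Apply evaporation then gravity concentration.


V_post = V_pre − rate·(t/60);  SG_post = 1 + (SG_pre−1)·V_pre/V_post
V_post = 33.6 − 3.0·(68/60) = 30.2000
SG_post = 1 + (1.039 − 1)·33.6/30.2000

1.0434


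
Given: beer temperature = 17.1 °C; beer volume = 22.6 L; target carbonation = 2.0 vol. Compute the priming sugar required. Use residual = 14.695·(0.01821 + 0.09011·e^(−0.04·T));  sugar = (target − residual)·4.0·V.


residual = 14.695·(0.01821 + 0.09011·e^(−0.04·17.1)) = 0.9358
sugar = (2.0 − 0.9358)·4.0·22.6

96.2070 g


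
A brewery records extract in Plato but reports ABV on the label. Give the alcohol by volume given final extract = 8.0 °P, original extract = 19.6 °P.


SG = 259/(259 − P);  ABV = (OG − FG)·131.25
OG = 259/(259 − 19.6) = 1.0819
FG = 259/(259 − 8.0) = 1.0319
ABV = (1.0819 − 1.0319)·131.25

6.5623 % ABV


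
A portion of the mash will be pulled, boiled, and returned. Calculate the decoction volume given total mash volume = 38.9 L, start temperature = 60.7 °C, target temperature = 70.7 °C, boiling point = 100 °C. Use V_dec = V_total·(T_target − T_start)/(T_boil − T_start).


V_dec = 38.9·(70.7 − 60.7)/(100 − 60.7)

9.8982 L


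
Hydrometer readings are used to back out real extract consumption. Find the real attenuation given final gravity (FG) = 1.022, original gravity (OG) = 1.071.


AA = (OG−FG)/(OG−1)·100;  RA = AA·0.8192
AA = (1.071 − 1.022)/(1.071 − 1)·100 = 69.0141
RA = 69.0141·0.8192

56.5363 %


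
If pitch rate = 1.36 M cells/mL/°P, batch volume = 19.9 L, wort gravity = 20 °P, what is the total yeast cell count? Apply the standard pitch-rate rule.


cells (billions) = rate · V_L · °P
cells = 1.36 · 19.9 · 20

541.2800 billion cells


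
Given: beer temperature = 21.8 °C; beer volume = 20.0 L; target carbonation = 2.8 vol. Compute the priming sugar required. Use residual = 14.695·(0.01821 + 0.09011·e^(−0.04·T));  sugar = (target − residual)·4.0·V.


residual = 14.695·(0.01821 + 0.09011·e^(−0.04·21.8)) = 0.8212
sugar = (2.8 − 0.8212)·4.0·20.0

158.3001 g


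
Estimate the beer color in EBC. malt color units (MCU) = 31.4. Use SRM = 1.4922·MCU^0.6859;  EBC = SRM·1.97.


SRM = 1.4922·31.4^0.6859 = 15.8698
EBC = 15.8698·1.97

31.2635 EBC


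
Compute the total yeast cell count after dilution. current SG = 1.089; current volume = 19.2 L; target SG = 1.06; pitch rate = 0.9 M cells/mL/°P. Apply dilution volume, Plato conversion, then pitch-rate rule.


V_w = V·((SG_c−1)/(SG_t−1)−1);  °P = 259 − 259/SG_t;  cells = rate·(V+V_w)·°P
V_w = 19.2·((1.089−1)/(1.06−1)−1) = 9.2800
V_final = 19.2 + 9.2800 = 28.4800
°P = 259 − 259/1.06 = 14.6604
cells = 0.9·28.4800·14.6604

375.7748 billion cells


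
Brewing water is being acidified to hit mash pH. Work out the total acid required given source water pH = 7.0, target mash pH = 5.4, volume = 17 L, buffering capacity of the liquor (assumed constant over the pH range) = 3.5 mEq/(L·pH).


acid = buffering capacity · (pH_source − pH_target) · V
acid = 3.5 · (7.0 − 5.4) · 17

95.2000 mEq


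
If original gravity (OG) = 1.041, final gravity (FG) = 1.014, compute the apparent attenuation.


AA = (OG − FG)/(OG − 1) · 100
AA = (1.041 − 1.014)/(1.041 − 1) · 100

65.8537 %


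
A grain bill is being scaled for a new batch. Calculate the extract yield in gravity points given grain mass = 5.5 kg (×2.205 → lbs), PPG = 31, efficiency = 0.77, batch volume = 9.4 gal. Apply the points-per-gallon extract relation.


points = lbs × PPG × eff / vol
lbs = 5.5 × 2.205 = 12.1275
points = 12.1275 × 31 × 0.77 / 9.4

30.7961 points


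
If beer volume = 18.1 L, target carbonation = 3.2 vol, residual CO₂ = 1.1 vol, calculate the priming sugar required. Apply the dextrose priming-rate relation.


sugar = (target − residual)·4.0·V
sugar = (3.2 − 1.1)·4.0·18.1

152.0400 g


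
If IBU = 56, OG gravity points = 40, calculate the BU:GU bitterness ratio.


BU:GU = IBU / OG_points
BU:GU = 56 / 40

1.4000


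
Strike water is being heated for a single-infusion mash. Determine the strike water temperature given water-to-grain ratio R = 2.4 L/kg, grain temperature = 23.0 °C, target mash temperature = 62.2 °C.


T_strike = (0.41/R)·(T_mash − T_grain) + T_mash
T_strike = (0.41/2.4)·(62.2 − 23.0) + 62.2

68.8967 °C


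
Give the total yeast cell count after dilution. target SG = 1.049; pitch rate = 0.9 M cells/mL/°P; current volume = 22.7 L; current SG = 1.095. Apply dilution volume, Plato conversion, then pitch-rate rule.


V_w = V·((SG_c−1)/(SG_t−1)−1);  °P = 259 − 259/SG_t;  cells = rate·(V+V_w)·°P
V_w = 22.7·((1.095−1)/(1.049−1)−1) = 21.3102
V_final = 22.7 + 21.3102 = 44.0102
°P = 259 − 259/1.049 = 12.0982
cells = 0.9·44.0102·12.0982

479.1994 billion cells


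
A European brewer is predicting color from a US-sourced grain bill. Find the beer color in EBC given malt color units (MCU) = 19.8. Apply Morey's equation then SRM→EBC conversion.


SRM = 1.4922·MCU^0.6859;  EBC = SRM·1.97
SRM = 1.4922·19.8^0.6859 = 11.5667
EBC = 11.5667·1.97

22.7864 EBC


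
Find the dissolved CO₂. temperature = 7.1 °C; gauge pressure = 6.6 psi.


vols = (P + 14.695)·(0.01821 + 0.09011·e^(−0.04·T))
vols = (6.6 + 14.695)·(0.01821 + 0.09011·e^(−0.04·7.1))

1.8323 volumes


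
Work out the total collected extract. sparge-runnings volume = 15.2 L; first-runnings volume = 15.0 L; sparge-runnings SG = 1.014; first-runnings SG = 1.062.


total = Σ (SG_i − 1)·1000·V_i
first = (1.062 − 1)·1000·15.0 = 930.0000
sparge = (1.014 − 1)·1000·15.2 = 212.8000
total = 930.0000 + 212.8000

1142.8000 gravity·L


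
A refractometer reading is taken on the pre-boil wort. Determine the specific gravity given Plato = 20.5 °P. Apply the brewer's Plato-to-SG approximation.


SG = 259/(259 − P)
SG = 259/(259 − 20.5)

1.0860


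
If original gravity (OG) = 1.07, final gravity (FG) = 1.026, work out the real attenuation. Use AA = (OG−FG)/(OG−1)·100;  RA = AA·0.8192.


AA = (1.07 − 1.026)/(1.07 − 1)·100 = 62.8571
RA = 62.8571·0.8192

51.4926 %


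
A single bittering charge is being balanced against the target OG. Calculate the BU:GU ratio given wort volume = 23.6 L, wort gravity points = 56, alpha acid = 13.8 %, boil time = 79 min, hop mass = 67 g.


U = 1.65·0.000125^(GP/1000)·(1−e^(−0.04t))/4.15;  IBU = (α/100)·m·U·1000/V;  BU:GU = IBU/GP
U = 1.65·0.000125^(56/1000)·(1−e^(−0.04·79))/4.15 = 0.2302
IBU = (13.8/100)·67·0.2302·1000/23.6 = 90.1731
BU:GU = 90.1731/56

1.6102


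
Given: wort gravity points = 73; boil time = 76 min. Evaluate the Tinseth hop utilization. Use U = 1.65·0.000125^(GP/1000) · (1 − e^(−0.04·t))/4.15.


bigness = 1.65·0.000125^(73/1000) = 0.8562
boil_factor = (1 − e^(−0.04·76))/4.15 = 0.2294
U = 0.8562 · 0.2294

0.1964


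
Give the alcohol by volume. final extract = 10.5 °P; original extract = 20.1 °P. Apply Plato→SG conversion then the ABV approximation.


SG = 259/(259 − P);  ABV = (OG − FG)·131.25
OG = 259/(259 − 20.1) = 1.0841
FG = 259/(259 − 10.5) = 1.0423
ABV = (1.0841 − 1.0423)·131.25

5.4970 % ABV


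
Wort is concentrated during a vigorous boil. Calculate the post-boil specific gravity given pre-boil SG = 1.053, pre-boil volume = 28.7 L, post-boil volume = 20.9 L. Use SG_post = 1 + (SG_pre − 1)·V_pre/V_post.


pts_pre = (1.053 − 1)·1000 = 53.0000
pts_post = 53.0000·28.7/20.9 = 72.7799
SG_post = 1 + 72.7799/1000

1.0728


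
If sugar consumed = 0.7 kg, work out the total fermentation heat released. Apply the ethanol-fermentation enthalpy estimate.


Q = m_sugar · 590 kJ/kg
Q = 0.7 · 590

413.0000 kJ


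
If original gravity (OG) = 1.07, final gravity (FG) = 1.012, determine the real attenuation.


AA = (OG−FG)/(OG−1)·100;  RA = AA·0.8192
AA = (1.07 − 1.012)/(1.07 − 1)·100 = 82.8571
RA = 82.8571·0.8192

67.8766 %


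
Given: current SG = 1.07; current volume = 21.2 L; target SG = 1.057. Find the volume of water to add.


V_water = V·((SG_curr − 1)/(SG_target − 1) − 1)
V_water = 21.2·((1.07 − 1)/(1.057 − 1) − 1)

4.8351 L


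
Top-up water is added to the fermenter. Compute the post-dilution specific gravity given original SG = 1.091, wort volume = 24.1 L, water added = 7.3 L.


SG_new = 1 + (SG_old − 1)·V_old/(V_old + V_water)
pts = (1.091 − 1)·1000·24.1/(24.1 + 7.3) = 69.8439
SG_new = 1 + 69.8439/1000

1.0698


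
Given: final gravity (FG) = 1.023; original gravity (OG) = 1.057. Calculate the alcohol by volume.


ABV = (OG − FG) · 131.25
ABV = (1.057 − 1.023) · 131.25

4.4625 % ABV


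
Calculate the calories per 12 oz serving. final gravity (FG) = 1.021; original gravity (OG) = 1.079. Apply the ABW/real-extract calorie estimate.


ABW = (OG−FG)·131.25·0.79/FG;  °P = 259 − 259/SG (for OG→OE and FG→AE);  RE = 0.1808·OE + 0.8192·AE;  Cal = (6.9·ABW + 4·(RE−0.1))·FG·3.55
ABW = (1.079 − 1.021)·131.25·0.79/1.021 = 5.8902
OE = 259 − 259/1.079 = 18.9629 °P
AE = 259 − 259/1.021 = 5.3271 °P
RE = 0.1808·18.9629 + 0.8192·5.3271 = 7.7925 °P
Cal = (6.9·5.8902 + 4·(7.7925−0.1))·1.021·3.55

258.8370 kcal


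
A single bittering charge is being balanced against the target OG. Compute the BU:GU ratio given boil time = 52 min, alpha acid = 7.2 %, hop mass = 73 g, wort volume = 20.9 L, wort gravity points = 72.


U = 1.65·0.000125^(GP/1000)·(1−e^(−0.04t))/4.15;  IBU = (α/100)·m·U·1000/V;  BU:GU = IBU/GP
U = 1.65·0.000125^(72/1000)·(1−e^(−0.04·52))/4.15 = 0.1822
IBU = (7.2/100)·73·0.1822·1000/20.9 = 45.8105
BU:GU = 45.8105/72

0.6363


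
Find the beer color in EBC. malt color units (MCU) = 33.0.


SRM = 1.4922·MCU^0.6859;  EBC = SRM·1.97
SRM = 1.4922·33.0^0.6859 = 16.4201
EBC = 16.4201·1.97

32.3476 EBC


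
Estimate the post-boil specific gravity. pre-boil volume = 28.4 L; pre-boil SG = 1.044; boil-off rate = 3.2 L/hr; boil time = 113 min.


V_post = V_pre − rate·(t/60);  SG_post = 1 + (SG_pre−1)·V_pre/V_post
V_post = 28.4 − 3.2·(113/60) = 22.3733
SG_post = 1 + (1.044 − 1)·28.4/22.3733

1.0559


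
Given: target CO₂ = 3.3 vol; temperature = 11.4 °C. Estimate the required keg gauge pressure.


psi = vols/(0.01821 + 0.09011·e^(−0.04·T)) − 14.695
psi = 3.3/(0.01821 + 0.09011·e^(−0.04·11.4)) − 14.695

29.1163 psi


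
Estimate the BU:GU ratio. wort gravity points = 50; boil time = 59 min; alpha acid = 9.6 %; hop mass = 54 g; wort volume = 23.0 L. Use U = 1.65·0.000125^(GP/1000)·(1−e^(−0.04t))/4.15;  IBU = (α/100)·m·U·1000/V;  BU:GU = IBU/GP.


U = 1.65·0.000125^(50/1000)·(1−e^(−0.04·59))/4.15 = 0.2297
IBU = (9.6/100)·54·0.2297·1000/23.0 = 51.7780
BU:GU = 51.7780/50

1.0356


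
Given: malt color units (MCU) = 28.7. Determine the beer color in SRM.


SRM = 1.4922 · MCU^0.6859
SRM = 1.4922 · 28.7^0.6859

14.9207 SRM


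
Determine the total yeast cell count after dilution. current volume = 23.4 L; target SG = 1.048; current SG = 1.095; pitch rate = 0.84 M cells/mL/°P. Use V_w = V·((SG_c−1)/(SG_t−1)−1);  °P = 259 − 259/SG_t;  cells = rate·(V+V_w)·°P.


V_w = 23.4·((1.095−1)/(1.048−1)−1) = 22.9125
V_final = 23.4 + 22.9125 = 46.3125
°P = 259 − 259/1.048 = 11.8626
cells = 0.84·46.3125·11.8626

461.4846 billion cells


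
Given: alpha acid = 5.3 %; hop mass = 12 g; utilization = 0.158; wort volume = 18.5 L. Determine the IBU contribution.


IBU = (α/100)·mass·U·1000 / V
IBU = (5.3/100)·12·0.158·1000 / 18.5

5.4318 IBU


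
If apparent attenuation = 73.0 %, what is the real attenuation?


RA = AA · 0.8192
RA = 73.0 · 0.8192

59.8016 %


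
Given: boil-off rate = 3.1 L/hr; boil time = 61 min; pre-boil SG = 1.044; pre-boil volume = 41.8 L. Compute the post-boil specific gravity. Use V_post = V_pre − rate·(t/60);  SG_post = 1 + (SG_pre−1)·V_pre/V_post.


V_post = 41.8 − 3.1·(61/60) = 38.6483
SG_post = 1 + (1.044 − 1)·41.8/38.6483

1.0476


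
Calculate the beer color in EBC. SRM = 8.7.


EBC = SRM · 1.97
EBC = 8.7 · 1.97

17.1390 EBC


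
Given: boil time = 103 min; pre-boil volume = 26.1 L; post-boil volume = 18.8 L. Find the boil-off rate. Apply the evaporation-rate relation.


rate = (V_pre − V_post) / (t_min/60)
rate = (26.1 − 18.8) / (103/60)

4.2524 L/hr


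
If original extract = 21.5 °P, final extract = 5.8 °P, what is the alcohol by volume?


SG = 259/(259 − P);  ABV = (OG − FG)·131.25
OG = 259/(259 − 21.5) = 1.0905
FG = 259/(259 − 5.8) = 1.0229
ABV = (1.0905 − 1.0229)·131.25

8.8751 % ABV


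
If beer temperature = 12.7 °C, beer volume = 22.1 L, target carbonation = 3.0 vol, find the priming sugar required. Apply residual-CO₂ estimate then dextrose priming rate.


residual = 14.695·(0.01821 + 0.09011·e^(−0.04·T));  sugar = (target − residual)·4.0·V
residual = 14.695·(0.01821 + 0.09011·e^(−0.04·12.7)) = 1.0643
sugar = (3.0 − 1.0643)·4.0·22.1

171.1120 g


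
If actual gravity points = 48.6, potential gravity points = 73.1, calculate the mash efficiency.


efficiency = actual / potential × 100
efficiency = 48.6 / 73.1 × 100

66.4843 %


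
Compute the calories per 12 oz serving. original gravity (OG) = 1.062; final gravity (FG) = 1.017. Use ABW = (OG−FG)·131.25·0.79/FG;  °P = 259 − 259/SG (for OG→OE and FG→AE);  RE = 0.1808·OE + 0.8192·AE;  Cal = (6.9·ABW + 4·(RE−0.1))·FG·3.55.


ABW = (1.062 − 1.017)·131.25·0.79/1.017 = 4.5879
OE = 259 − 259/1.062 = 15.1205 °P
AE = 259 − 259/1.017 = 4.3294 °P
RE = 0.1808·15.1205 + 0.8192·4.3294 = 6.2804 °P
Cal = (6.9·4.5879 + 4·(6.2804−0.1))·1.017·3.55

203.5463 kcal


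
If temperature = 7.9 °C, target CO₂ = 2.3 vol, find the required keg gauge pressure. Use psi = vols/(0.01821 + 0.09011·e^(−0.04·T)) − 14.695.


psi = 2.3/(0.01821 + 0.09011·e^(−0.04·7.9)) − 14.695

12.7168 psi


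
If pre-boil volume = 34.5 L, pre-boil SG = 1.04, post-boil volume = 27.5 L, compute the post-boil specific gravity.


SG_post = 1 + (SG_pre − 1)·V_pre/V_post
pts_pre = (1.04 − 1)·1000 = 40.0000
pts_post = 40.0000·34.5/27.5 = 50.1818
SG_post = 1 + 50.1818/1000

1.0502


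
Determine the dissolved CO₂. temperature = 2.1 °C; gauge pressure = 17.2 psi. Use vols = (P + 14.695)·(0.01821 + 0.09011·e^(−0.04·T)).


vols = (17.2 + 14.695)·(0.01821 + 0.09011·e^(−0.04·2.1))

3.2233 volumes


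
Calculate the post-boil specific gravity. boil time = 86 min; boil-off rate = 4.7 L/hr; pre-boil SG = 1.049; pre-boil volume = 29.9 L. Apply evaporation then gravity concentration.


V_post = V_pre − rate·(t/60);  SG_post = 1 + (SG_pre−1)·V_pre/V_post
V_post = 29.9 − 4.7·(86/60) = 23.1633
SG_post = 1 + (1.049 − 1)·29.9/23.1633

1.0633


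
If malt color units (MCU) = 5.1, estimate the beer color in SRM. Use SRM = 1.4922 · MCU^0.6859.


SRM = 1.4922 · 5.1^0.6859

4.5619 SRM


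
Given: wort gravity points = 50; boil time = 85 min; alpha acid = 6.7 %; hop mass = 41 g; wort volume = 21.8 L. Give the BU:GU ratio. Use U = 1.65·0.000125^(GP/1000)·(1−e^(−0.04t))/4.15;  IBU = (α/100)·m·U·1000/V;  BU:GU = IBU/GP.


U = 1.65·0.000125^(50/1000)·(1−e^(−0.04·85))/4.15 = 0.2452
IBU = (6.7/100)·41·0.2452·1000/21.8 = 30.8988
BU:GU = 30.8988/50

0.6180


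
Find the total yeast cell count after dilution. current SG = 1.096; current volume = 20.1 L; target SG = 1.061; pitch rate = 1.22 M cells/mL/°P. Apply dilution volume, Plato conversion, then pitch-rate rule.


V_w = V·((SG_c−1)/(SG_t−1)−1);  °P = 259 − 259/SG_t;  cells = rate·(V+V_w)·°P
V_w = 20.1·((1.096−1)/(1.061−1)−1) = 11.5328
V_final = 20.1 + 11.5328 = 31.6328
°P = 259 − 259/1.061 = 14.8907
cells = 1.22·31.6328·14.8907

574.6607 billion cells


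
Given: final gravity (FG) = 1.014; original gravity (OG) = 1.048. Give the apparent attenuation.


AA = (OG − FG)/(OG − 1) · 100
AA = (1.048 − 1.014)/(1.048 − 1) · 100

70.8333 %


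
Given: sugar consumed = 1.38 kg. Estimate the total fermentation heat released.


Q = m_sugar · 590 kJ/kg
Q = 1.38 · 590

814.2000 kJ


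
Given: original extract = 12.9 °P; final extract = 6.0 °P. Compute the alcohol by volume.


SG = 259/(259 − P);  ABV = (OG − FG)·131.25
OG = 259/(259 − 12.9) = 1.0524
FG = 259/(259 − 6.0) = 1.0237
ABV = (1.0524 − 1.0237)·131.25

3.7672 % ABV


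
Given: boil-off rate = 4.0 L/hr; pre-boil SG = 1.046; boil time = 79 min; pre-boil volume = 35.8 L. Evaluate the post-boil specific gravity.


V_post = V_pre − rate·(t/60);  SG_post = 1 + (SG_pre−1)·V_pre/V_post
V_post = 35.8 − 4.0·(79/60) = 30.5333
SG_post = 1 + (1.046 − 1)·35.8/30.5333

1.0539


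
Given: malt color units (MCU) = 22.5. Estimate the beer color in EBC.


SRM = 1.4922·MCU^0.6859;  EBC = SRM·1.97
SRM = 1.4922·22.5^0.6859 = 12.6267
EBC = 12.6267·1.97

24.8746 EBC


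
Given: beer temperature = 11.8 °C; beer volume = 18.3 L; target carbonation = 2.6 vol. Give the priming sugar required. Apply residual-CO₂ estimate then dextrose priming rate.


residual = 14.695·(0.01821 + 0.09011·e^(−0.04·T));  sugar = (target − residual)·4.0·V
residual = 14.695·(0.01821 + 0.09011·e^(−0.04·11.8)) = 1.0935
sugar = (2.6 − 1.0935)·4.0·18.3

110.2722 g


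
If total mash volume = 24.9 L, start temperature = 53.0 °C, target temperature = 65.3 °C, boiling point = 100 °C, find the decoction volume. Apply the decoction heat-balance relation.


V_dec = V_total·(T_target − T_start)/(T_boil − T_start)
V_dec = 24.9·(65.3 − 53.0)/(100 − 53.0)

6.5164 L


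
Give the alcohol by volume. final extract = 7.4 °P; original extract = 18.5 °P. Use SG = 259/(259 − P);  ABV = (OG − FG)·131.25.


OG = 259/(259 − 18.5) = 1.0769
FG = 259/(259 − 7.4) = 1.0294
ABV = (1.0769 − 1.0294)·131.25

6.2359 % ABV


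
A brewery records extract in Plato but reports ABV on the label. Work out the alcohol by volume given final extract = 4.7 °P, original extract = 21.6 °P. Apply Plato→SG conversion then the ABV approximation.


SG = 259/(259 − P);  ABV = (OG − FG)·131.25
OG = 259/(259 − 21.6) = 1.0910
FG = 259/(259 − 4.7) = 1.0185
ABV = (1.0910 − 1.0185)·131.25

9.5161 % ABV


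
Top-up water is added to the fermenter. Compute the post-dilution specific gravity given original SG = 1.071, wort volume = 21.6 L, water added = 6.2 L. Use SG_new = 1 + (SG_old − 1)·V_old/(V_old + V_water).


pts = (1.071 − 1)·1000·21.6/(21.6 + 6.2) = 55.1655
SG_new = 1 + 55.1655/1000

1.0552


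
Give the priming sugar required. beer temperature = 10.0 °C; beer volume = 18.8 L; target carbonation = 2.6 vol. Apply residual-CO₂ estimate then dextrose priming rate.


residual = 14.695·(0.01821 + 0.09011·e^(−0.04·T));  sugar = (target − residual)·4.0·V
residual = 14.695·(0.01821 + 0.09011·e^(−0.04·10.0)) = 1.1552
sugar = (2.6 − 1.1552)·4.0·18.8

108.6481 g


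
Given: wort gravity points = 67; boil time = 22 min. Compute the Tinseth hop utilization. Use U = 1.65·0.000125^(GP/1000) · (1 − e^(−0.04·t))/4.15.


bigness = 1.65·0.000125^(67/1000) = 0.9036
boil_factor = (1 − e^(−0.04·22))/4.15 = 0.1410
U = 0.9036 · 0.1410

0.1274


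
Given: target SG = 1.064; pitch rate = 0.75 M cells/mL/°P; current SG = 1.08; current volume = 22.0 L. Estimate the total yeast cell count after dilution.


V_w = V·((SG_c−1)/(SG_t−1)−1);  °P = 259 − 259/SG_t;  cells = rate·(V+V_w)·°P
V_w = 22.0·((1.08−1)/(1.064−1)−1) = 5.5000
V_final = 22.0 + 5.5000 = 27.5000
°P = 259 − 259/1.064 = 15.5789
cells = 0.75·27.5000·15.5789

321.3158 billion cells


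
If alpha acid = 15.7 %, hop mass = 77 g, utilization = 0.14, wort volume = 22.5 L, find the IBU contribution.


IBU = (α/100)·mass·U·1000 / V
IBU = (15.7/100)·77·0.14·1000 / 22.5

75.2204 IBU


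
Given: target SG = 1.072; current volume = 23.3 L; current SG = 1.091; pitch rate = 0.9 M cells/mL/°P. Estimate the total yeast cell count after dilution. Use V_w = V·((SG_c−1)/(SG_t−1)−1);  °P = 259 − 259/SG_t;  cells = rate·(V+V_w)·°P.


V_w = 23.3·((1.091−1)/(1.072−1)−1) = 6.1486
V_final = 23.3 + 6.1486 = 29.4486
°P = 259 − 259/1.072 = 17.3955
cells = 0.9·29.4486·17.3955

461.0466 billion cells


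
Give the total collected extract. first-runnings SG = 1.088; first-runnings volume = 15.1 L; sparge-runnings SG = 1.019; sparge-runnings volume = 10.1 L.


total = Σ (SG_i − 1)·1000·V_i
first = (1.088 − 1)·1000·15.1 = 1328.8000
sparge = (1.019 − 1)·1000·10.1 = 191.9000
total = 1328.8000 + 191.9000

1520.7000 gravity·L


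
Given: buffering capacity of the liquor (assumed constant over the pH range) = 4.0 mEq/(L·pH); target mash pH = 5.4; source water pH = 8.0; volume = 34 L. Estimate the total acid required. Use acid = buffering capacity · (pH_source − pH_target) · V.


acid = 4.0 · (8.0 − 5.4) · 34

353.6000 mEq


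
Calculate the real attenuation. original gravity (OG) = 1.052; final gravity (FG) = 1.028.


AA = (OG−FG)/(OG−1)·100;  RA = AA·0.8192
AA = (1.052 − 1.028)/(1.052 − 1)·100 = 46.1538
RA = 46.1538·0.8192

37.8092 %


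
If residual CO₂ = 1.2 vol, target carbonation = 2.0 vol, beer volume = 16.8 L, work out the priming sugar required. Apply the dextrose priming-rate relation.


sugar = (target − residual)·4.0·V
sugar = (2.0 − 1.2)·4.0·16.8

53.7600 g


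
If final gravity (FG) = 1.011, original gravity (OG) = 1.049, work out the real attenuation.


AA = (OG−FG)/(OG−1)·100;  RA = AA·0.8192
AA = (1.049 − 1.011)/(1.049 − 1)·100 = 77.5510
RA = 77.5510·0.8192

63.5298 %


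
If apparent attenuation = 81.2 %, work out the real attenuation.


RA = AA · 0.8192
RA = 81.2 · 0.8192

66.5190 %


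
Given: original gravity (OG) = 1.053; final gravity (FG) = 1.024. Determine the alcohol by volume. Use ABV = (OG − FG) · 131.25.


ABV = (1.053 − 1.024) · 131.25

3.8062 % ABV


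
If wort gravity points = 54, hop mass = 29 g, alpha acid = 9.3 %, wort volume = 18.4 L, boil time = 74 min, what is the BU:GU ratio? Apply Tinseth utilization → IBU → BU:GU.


U = 1.65·0.000125^(GP/1000)·(1−e^(−0.04t))/4.15;  IBU = (α/100)·m·U·1000/V;  BU:GU = IBU/GP
U = 1.65·0.000125^(54/1000)·(1−e^(−0.04·74))/4.15 = 0.2320
IBU = (9.3/100)·29·0.2320·1000/18.4 = 34.0113
BU:GU = 34.0113/54

0.6298


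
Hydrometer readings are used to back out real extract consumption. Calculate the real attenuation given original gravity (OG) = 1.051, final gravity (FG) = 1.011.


AA = (OG−FG)/(OG−1)·100;  RA = AA·0.8192
AA = (1.051 − 1.011)/(1.051 − 1)·100 = 78.4314
RA = 78.4314·0.8192

64.2510 %


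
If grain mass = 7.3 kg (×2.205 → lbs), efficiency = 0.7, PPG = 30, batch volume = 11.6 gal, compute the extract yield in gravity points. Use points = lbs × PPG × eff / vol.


lbs = 7.3 × 2.205 = 16.0965
points = 16.0965 × 30 × 0.7 / 11.6

29.1402 points


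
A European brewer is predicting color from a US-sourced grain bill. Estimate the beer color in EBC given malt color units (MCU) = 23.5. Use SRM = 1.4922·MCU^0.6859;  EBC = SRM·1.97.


SRM = 1.4922·23.5^0.6859 = 13.0090
EBC = 13.0090·1.97

25.6276 EBC


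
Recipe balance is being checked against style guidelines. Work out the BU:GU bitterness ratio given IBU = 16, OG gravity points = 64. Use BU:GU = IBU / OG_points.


BU:GU = 16 / 64

0.2500


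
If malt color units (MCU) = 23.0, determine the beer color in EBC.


SRM = 1.4922·MCU^0.6859;  EBC = SRM·1.97
SRM = 1.4922·23.0^0.6859 = 12.8185
EBC = 12.8185·1.97

25.2524 EBC


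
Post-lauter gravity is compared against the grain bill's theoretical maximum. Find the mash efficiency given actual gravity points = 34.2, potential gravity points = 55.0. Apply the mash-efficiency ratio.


efficiency = actual / potential × 100
efficiency = 34.2 / 55.0 × 100

62.1818 %


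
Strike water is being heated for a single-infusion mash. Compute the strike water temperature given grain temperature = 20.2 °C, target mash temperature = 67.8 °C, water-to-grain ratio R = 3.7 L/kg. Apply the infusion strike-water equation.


T_strike = (0.41/R)·(T_mash − T_grain) + T_mash
T_strike = (0.41/3.7)·(67.8 − 20.2) + 67.8

73.0746 °C
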